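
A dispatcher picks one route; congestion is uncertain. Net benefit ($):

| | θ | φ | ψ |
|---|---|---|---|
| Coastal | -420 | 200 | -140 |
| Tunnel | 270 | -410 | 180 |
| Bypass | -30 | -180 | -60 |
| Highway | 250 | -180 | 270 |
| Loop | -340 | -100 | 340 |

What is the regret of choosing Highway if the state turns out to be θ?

20

Best payoff under θ is 270.
Regret = 270 − 250 = 20.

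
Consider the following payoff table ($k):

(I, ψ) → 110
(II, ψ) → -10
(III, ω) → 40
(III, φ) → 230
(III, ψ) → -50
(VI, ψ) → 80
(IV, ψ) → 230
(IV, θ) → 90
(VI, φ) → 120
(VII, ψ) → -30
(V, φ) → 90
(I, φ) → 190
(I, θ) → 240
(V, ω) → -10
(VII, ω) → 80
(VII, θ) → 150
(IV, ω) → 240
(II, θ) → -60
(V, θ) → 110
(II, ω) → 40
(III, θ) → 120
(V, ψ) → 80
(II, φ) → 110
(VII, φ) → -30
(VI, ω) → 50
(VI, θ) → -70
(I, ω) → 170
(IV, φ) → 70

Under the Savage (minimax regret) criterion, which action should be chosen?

I

Column bests: θ=240, φ=230, ψ=230, ω=240.
I regrets: 0, 40, 120, 70 → max 120
II regrets: 300, 120, 240, 200 → max 300
III regrets: 120, 0, 280, 200 → max 280
IV regrets: 150, 160, 0, 0 → max 160
V regrets: 130, 140, 150, 250 → max 250
VI regrets: 310, 110, 150, 190 → max 310
VII regrets: 90, 260, 260, 160 → max 260
Smallest max regret = 120 → I.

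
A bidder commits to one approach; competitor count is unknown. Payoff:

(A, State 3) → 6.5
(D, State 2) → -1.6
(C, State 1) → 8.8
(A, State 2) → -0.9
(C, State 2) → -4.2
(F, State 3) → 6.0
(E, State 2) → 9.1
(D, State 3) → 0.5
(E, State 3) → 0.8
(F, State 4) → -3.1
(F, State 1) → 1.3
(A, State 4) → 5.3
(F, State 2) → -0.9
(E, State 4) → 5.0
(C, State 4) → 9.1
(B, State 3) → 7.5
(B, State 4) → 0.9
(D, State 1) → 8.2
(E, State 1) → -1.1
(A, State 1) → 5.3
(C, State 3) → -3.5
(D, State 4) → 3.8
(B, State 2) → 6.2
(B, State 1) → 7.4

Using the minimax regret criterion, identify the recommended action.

B

Column bests: State 1=8.8, State 2=9.1, State 3=7.5, State 4=9.1.
A regrets: 3.5, 10.0, 1.0, 3.8 → max 10.0
B regrets: 1.4, 2.9, 0.0, 8.2 → max 8.2
C regrets: 0.0, 13.3, 11.0, 0.0 → max 13.3
D regrets: 0.6, 10.7, 7.0, 5.3 → max 10.7
E regrets: 9.9, 0.0, 6.7, 4.1 → max 9.9
F regrets: 7.5, 10.0, 1.5, 12.2 → max 12.2
Smallest max regret = 8.2 → B.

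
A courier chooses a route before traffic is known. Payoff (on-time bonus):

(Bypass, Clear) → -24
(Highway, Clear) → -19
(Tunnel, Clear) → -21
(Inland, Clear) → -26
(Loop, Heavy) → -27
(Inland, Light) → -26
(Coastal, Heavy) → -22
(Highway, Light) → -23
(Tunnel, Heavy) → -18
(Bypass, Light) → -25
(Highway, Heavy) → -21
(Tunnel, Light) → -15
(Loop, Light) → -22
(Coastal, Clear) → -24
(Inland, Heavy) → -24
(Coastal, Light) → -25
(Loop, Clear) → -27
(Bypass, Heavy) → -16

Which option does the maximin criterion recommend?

Tunnel

Row minima: Highway=-23, Loop=-27, Coastal=-25, Tunnel=-21, Inland=-26, Bypass=-25
Best worst-case = -21 → Tunnel.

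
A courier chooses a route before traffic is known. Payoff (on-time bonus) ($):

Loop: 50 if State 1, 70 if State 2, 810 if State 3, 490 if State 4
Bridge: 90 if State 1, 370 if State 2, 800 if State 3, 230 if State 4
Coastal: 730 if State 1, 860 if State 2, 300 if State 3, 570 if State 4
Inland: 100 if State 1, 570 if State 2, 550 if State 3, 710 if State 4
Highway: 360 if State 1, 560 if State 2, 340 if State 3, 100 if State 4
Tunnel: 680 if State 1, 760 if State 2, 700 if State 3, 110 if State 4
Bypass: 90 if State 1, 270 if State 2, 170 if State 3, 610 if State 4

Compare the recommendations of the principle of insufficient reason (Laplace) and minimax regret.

Row averages: Loop=355, Bridge=372.5, Coastal=615, Inland=482.5, Highway=340, Tunnel=562.5, Bypass=285
Highest average = 615 → Coastal.
Column bests: State 1=730, State 2=860, State 3=810, State 4=710.
Loop regrets: 680, 790, 0, 220 → max 790
Bridge regrets: 640, 490, 10, 480 → max 640
Coastal regrets: 0, 0, 510, 140 → max 510
Inland regrets: 630, 290, 260, 0 → max 630
Highway regrets: 370, 300, 470, 610 → max 610
Tunnel regrets: 50, 100, 110, 600 → max 600
Bypass regrets: 640, 590, 640, 100 → max 640
Smallest max regret = 510 → Coastal.

laplace → Coastal; minimax regret → Coastal (agree)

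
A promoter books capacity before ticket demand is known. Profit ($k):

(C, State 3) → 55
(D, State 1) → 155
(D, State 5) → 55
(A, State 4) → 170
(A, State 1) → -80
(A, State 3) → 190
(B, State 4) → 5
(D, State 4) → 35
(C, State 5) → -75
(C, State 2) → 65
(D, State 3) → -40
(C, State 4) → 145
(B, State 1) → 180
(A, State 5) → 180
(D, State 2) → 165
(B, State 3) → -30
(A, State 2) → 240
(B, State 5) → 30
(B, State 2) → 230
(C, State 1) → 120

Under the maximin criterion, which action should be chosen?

Row minima: A=-80, B=-30, C=-75, D=-40
Best worst-case = -30 → B.

B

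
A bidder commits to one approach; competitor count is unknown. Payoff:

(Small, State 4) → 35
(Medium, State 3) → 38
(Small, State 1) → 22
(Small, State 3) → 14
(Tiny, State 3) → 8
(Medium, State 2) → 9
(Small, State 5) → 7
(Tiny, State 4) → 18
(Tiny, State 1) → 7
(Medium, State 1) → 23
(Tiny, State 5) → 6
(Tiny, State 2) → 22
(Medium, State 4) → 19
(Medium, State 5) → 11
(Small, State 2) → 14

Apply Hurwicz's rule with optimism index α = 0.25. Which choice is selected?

Medium

Tiny: 0.25·22 + 0.75·6 = 10
Small: 0.25·35 + 0.75·7 = 14
Medium: 0.25·38 + 0.75·9 = 16.25
Highest Hurwicz score = 16.25 → Medium.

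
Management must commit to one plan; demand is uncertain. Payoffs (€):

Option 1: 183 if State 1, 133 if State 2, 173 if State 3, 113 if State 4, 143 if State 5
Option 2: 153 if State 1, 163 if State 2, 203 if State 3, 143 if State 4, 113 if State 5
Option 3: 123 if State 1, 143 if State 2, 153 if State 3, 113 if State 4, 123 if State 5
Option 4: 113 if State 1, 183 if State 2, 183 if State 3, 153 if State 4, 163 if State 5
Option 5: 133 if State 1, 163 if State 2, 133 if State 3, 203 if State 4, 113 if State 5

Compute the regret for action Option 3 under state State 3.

50

Best payoff under State 3 is 203.
Regret = 203 − 153 = 50.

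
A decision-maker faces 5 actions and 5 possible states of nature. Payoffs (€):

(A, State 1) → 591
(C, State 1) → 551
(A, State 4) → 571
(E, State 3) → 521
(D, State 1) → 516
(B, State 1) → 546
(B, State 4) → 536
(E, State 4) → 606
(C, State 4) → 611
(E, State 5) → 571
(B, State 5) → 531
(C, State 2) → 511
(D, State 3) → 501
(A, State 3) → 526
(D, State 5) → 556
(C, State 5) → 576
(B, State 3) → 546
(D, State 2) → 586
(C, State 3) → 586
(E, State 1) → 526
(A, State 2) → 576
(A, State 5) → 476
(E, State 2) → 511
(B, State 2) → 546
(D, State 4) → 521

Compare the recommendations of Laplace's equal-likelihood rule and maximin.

Row averages: A=548, B=541, C=567, D=536, E=547
Highest average = 567 → C.
Row minima: A=476, B=531, C=511, D=501, E=511
Best worst-case = 531 → B.

laplace → C; maximin → B (disagree)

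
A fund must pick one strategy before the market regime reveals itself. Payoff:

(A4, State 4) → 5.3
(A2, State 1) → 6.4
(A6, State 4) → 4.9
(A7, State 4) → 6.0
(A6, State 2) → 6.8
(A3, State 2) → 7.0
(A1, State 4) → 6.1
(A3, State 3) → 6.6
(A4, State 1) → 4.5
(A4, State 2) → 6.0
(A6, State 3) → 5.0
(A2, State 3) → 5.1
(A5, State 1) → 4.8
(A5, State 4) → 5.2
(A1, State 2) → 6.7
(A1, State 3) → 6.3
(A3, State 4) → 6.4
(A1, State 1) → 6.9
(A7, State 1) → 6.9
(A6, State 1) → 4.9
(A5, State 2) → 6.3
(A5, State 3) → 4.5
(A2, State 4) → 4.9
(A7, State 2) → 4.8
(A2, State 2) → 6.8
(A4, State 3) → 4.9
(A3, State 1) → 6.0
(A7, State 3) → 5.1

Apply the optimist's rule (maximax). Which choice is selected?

A3

Row maxima: A1=6.9, A2=6.8, A3=7.0, A4=6.0, A5=6.3, A6=6.8, A7=6.9
Best best-case = 7.0 → A3.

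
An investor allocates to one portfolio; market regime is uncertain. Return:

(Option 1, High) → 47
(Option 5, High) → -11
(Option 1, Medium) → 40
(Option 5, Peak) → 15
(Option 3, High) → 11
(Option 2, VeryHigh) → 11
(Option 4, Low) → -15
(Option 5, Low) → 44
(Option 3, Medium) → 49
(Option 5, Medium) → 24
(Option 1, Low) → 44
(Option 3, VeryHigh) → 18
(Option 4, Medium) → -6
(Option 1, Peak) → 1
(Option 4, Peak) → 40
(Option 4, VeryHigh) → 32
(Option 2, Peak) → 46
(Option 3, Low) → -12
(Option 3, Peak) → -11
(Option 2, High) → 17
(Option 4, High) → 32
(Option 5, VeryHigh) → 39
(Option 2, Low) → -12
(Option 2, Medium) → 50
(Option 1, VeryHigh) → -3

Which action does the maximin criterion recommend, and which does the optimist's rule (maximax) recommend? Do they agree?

Row minima: Option 1=-3, Option 2=-12, Option 3=-12, Option 4=-15, Option 5=-11
Best worst-case = -3 → Option 1.
Row maxima: Option 1=47, Option 2=50, Option 3=49, Option 4=40, Option 5=44
Best best-case = 50 → Option 2.

maximin → Option 1; maximax → Option 2 (disagree)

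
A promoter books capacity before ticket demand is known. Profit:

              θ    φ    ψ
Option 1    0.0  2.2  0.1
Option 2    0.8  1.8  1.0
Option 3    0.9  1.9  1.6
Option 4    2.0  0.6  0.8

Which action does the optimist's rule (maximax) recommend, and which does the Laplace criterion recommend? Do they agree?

Row maxima: Option 1=2.2, Option 2=1.8, Option 3=1.9, Option 4=2.0
Best best-case = 2.2 → Option 1.
Row averages: Option 1=23/30, Option 2=1.2, Option 3=22/15, Option 4=17/15
Highest average = 22/15 → Option 3.

maximax → Option 1; laplace → Option 3 (disagree)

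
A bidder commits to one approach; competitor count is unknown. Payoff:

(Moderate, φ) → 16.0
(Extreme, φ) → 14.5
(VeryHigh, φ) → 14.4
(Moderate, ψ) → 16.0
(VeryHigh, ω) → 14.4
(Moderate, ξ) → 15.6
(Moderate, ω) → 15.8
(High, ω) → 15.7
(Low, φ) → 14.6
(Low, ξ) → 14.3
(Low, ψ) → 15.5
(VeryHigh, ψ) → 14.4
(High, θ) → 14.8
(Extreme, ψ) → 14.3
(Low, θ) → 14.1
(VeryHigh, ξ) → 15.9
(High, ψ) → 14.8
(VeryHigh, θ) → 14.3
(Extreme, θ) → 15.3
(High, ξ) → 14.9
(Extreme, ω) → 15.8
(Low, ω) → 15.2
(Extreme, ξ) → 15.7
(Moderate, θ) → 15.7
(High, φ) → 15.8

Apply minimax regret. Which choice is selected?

Moderate

Column bests: θ=15.7, φ=16.0, ψ=16.0, ω=15.8, ξ=15.9.
Low regrets: 1.6, 1.4, 0.5, 0.6, 1.6 → max 1.6
Moderate regrets: 0.0, 0.0, 0.0, 0.0, 0.3 → max 0.3
High regrets: 0.9, 0.2, 1.2, 0.1, 1.0 → max 1.2
VeryHigh regrets: 1.4, 1.6, 1.6, 1.4, 0.0 → max 1.6
Extreme regrets: 0.4, 1.5, 1.7, 0.0, 0.2 → max 1.7
Smallest max regret = 0.3 → Moderate.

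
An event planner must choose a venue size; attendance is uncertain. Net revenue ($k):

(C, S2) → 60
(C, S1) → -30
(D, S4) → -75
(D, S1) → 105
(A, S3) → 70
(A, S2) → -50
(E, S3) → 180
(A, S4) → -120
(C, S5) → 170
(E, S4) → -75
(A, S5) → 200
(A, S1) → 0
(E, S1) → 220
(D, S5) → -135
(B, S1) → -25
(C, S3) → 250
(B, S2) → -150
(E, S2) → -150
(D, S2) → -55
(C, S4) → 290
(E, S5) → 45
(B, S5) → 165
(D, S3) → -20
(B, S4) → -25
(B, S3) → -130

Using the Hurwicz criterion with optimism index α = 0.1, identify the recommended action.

A: 0.1·200 + 0.9·(-120) = -88
B: 0.1·165 + 0.9·(-150) = -118.5
C: 0.1·290 + 0.9·(-30) = 2
D: 0.1·105 + 0.9·(-135) = -111
E: 0.1·220 + 0.9·(-150) = -113
Highest Hurwicz score = 2 → C.

C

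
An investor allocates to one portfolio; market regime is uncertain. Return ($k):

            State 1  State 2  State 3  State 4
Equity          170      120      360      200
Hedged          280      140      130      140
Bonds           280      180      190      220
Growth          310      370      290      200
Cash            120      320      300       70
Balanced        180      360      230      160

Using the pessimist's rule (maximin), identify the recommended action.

Row minima: Equity=120, Hedged=130, Bonds=180, Growth=200, Cash=70, Balanced=160
Best worst-case = 200 → Growth.

Growth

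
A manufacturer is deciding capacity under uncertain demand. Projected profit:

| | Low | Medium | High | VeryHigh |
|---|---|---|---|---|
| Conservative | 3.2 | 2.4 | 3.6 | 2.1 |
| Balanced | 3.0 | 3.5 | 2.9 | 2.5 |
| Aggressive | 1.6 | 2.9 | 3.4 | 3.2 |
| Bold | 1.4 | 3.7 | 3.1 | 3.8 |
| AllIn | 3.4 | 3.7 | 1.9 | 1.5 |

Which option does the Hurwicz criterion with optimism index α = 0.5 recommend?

Balanced

Conservative: 0.5·3.6 + 0.5·2.1 = 2.85
Balanced: 0.5·3.5 + 0.5·2.5 = 3
Aggressive: 0.5·3.4 + 0.5·1.6 = 2.5
Bold: 0.5·3.8 + 0.5·1.4 = 2.6
AllIn: 0.5·3.7 + 0.5·1.5 = 2.6
Highest Hurwicz score = 3 → Balanced.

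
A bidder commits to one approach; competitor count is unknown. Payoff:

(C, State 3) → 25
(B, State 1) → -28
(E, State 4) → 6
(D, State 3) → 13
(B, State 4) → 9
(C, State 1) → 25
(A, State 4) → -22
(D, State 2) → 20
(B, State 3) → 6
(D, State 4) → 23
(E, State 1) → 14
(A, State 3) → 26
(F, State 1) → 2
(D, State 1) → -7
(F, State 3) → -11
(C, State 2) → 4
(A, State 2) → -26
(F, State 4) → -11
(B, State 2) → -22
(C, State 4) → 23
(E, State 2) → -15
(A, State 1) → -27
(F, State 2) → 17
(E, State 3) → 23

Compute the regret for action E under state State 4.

Best payoff under State 4 is 23.
Regret = 23 − 6 = 17.

17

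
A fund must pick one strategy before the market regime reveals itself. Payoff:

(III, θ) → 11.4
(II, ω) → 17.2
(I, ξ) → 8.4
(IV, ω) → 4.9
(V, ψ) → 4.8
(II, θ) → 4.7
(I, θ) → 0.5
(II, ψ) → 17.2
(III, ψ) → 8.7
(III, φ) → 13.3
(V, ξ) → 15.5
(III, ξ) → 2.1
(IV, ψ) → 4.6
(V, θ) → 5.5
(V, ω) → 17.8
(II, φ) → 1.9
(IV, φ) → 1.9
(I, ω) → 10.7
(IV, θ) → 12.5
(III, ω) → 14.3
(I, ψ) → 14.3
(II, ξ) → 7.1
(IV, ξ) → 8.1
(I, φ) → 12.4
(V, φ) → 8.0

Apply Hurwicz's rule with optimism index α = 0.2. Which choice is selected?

V

I: 0.2·14.3 + 0.8·0.5 = 3.26
II: 0.2·17.2 + 0.8·1.9 = 4.96
III: 0.2·14.3 + 0.8·2.1 = 4.54
IV: 0.2·12.5 + 0.8·1.9 = 4.02
V: 0.2·17.8 + 0.8·4.8 = 7.4
Highest Hurwicz score = 7.4 → V.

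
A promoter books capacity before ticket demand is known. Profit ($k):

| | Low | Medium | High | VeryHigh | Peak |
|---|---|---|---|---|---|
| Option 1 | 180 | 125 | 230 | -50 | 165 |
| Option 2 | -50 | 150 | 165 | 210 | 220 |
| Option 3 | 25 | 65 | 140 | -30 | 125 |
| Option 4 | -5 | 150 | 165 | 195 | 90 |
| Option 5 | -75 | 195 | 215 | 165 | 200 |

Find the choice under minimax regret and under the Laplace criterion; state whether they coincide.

minimax regret → Option 4; laplace → Option 5 (disagree)

Column bests: Low=180, Medium=195, High=230, VeryHigh=210, Peak=220.
Option 1 regrets: 0, 70, 0, 260, 55 → max 260
Option 2 regrets: 230, 45, 65, 0, 0 → max 230
Option 3 regrets: 155, 130, 90, 240, 95 → max 240
Option 4 regrets: 185, 45, 65, 15, 130 → max 185
Option 5 regrets: 255, 0, 15, 45, 20 → max 255
Smallest max regret = 185 → Option 4.
Row averages: Option 1=130, Option 2=139, Option 3=65, Option 4=119, Option 5=140
Highest average = 140 → Option 5.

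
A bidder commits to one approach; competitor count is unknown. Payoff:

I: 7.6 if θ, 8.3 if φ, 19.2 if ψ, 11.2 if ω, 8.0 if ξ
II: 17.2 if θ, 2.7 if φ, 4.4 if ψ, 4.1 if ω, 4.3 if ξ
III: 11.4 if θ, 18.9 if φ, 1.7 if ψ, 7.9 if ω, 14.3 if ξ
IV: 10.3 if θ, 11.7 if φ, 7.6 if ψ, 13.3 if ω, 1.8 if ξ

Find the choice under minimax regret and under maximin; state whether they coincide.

minimax regret → I; maximin → I (agree)

Column bests: θ=17.2, φ=18.9, ψ=19.2, ω=13.3, ξ=14.3.
I regrets: 9.6, 10.6, 0.0, 2.1, 6.3 → max 10.6
II regrets: 0.0, 16.2, 14.8, 9.2, 10.0 → max 16.2
III regrets: 5.8, 0.0, 17.5, 5.4, 0.0 → max 17.5
IV regrets: 6.9, 7.2, 11.6, 0.0, 12.5 → max 12.5
Smallest max regret = 10.6 → I.
Row minima: I=7.6, II=2.7, III=1.7, IV=1.8
Best worst-case = 7.6 → I.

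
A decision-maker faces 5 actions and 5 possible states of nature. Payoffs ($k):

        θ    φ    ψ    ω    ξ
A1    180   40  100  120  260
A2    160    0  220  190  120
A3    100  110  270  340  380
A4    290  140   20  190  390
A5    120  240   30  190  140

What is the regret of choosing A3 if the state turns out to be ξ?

Best payoff under ξ is 390.
Regret = 390 − 380 = 10.

10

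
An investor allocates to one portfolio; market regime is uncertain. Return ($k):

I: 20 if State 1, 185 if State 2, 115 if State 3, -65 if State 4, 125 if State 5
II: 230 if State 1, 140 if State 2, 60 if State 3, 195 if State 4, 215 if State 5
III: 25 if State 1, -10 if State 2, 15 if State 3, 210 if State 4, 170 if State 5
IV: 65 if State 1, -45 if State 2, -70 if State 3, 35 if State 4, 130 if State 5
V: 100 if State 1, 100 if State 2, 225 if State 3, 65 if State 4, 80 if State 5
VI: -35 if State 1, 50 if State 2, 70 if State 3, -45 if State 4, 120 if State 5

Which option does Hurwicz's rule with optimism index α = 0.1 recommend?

I: 0.1·185 + 0.9·(-65) = -40
II: 0.1·230 + 0.9·60 = 77
III: 0.1·210 + 0.9·(-10) = 12
IV: 0.1·130 + 0.9·(-70) = -50
V: 0.1·225 + 0.9·65 = 81
VI: 0.1·120 + 0.9·(-45) = -28.5
Highest Hurwicz score = 81 → V.

V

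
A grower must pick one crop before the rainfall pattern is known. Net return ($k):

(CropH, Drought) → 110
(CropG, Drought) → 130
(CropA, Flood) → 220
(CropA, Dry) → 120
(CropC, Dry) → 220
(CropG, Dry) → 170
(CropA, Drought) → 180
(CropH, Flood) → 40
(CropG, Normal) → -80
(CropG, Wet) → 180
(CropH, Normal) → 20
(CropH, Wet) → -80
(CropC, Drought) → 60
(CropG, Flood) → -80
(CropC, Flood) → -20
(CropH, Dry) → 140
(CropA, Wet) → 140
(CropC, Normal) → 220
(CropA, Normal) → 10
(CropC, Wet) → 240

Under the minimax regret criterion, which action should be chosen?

Column bests: Drought=180, Dry=220, Normal=220, Wet=240, Flood=220.
CropH regrets: 70, 80, 200, 320, 180 → max 320
CropC regrets: 120, 0, 0, 0, 240 → max 240
CropG regrets: 50, 50, 300, 60, 300 → max 300
CropA regrets: 0, 100, 210, 100, 0 → max 210
Smallest max regret = 210 → CropA.

CropA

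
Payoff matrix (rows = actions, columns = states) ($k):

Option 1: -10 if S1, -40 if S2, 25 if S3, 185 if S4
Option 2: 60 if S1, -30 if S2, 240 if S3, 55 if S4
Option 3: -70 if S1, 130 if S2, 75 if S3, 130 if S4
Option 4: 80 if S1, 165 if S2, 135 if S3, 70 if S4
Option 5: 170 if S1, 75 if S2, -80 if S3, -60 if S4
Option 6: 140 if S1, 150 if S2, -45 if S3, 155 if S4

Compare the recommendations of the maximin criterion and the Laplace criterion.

maximin → Option 4; laplace → Option 4 (agree)

Row minima: Option 1=-40, Option 2=-30, Option 3=-70, Option 4=70, Option 5=-80, Option 6=-45
Best worst-case = 70 → Option 4.
Row averages: Option 1=40, Option 2=81.25, Option 3=66.25, Option 4=112.5, Option 5=26.25, Option 6=100
Highest average = 112.5 → Option 4.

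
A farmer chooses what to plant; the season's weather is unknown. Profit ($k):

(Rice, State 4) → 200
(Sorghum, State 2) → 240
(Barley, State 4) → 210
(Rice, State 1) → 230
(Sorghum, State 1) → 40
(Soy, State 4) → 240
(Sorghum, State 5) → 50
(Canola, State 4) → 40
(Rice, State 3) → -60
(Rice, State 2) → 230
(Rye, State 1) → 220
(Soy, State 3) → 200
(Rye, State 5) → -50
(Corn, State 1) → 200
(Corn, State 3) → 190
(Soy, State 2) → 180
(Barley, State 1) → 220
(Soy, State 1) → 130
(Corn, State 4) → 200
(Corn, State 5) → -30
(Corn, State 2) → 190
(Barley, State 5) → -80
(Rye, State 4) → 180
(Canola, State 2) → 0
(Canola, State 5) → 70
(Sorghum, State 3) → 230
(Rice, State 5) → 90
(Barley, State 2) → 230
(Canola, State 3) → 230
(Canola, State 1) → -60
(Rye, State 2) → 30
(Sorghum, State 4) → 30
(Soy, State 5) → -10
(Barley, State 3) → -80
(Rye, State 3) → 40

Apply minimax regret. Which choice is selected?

Soy

Column bests: State 1=230, State 2=240, State 3=230, State 4=240, State 5=90.
Canola regrets: 290, 240, 0, 200, 20 → max 290
Soy regrets: 100, 60, 30, 0, 100 → max 100
Rice regrets: 0, 10, 290, 40, 0 → max 290
Rye regrets: 10, 210, 190, 60, 140 → max 210
Barley regrets: 10, 10, 310, 30, 170 → max 310
Corn regrets: 30, 50, 40, 40, 120 → max 120
Sorghum regrets: 190, 0, 0, 210, 40 → max 210
Smallest max regret = 100 → Soy.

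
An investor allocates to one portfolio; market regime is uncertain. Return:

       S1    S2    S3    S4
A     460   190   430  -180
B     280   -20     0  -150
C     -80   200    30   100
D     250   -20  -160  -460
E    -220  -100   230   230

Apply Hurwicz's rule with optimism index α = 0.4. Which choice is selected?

A: 0.4·460 + 0.6·(-180) = 76
B: 0.4·280 + 0.6·(-150) = 22
C: 0.4·200 + 0.6·(-80) = 32
D: 0.4·250 + 0.6·(-460) = -176
E: 0.4·230 + 0.6·(-220) = -40
Highest Hurwicz score = 76 → A.

A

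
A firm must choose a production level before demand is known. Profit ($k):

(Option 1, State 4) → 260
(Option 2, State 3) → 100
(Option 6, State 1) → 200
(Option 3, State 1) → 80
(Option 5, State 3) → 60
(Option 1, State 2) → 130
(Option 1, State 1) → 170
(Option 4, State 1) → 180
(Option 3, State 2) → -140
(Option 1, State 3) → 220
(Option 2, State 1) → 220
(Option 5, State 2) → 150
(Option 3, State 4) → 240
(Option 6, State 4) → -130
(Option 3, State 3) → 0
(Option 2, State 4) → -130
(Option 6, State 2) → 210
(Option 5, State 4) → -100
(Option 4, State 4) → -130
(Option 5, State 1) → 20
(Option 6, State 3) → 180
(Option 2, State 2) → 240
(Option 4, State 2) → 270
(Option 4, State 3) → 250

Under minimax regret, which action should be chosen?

Column bests: State 1=220, State 2=270, State 3=250, State 4=260.
Option 1 regrets: 50, 140, 30, 0 → max 140
Option 2 regrets: 0, 30, 150, 390 → max 390
Option 3 regrets: 140, 410, 250, 20 → max 410
Option 4 regrets: 40, 0, 0, 390 → max 390
Option 5 regrets: 200, 120, 190, 360 → max 360
Option 6 regrets: 20, 60, 70, 390 → max 390
Smallest max regret = 140 → Option 1.

Option 1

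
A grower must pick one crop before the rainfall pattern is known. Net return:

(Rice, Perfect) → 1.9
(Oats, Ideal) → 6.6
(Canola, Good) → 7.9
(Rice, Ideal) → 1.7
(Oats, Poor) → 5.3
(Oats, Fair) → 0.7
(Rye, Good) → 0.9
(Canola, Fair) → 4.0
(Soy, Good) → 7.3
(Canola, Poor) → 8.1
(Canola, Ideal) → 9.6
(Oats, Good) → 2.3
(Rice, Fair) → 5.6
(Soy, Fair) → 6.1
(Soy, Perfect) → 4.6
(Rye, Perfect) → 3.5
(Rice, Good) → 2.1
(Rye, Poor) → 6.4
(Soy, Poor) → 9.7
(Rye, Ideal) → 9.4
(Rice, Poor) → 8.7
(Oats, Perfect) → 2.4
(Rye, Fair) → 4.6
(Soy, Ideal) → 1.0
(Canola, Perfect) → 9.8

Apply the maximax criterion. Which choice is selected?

Canola

Row maxima: Soy=9.7, Rice=8.7, Rye=9.4, Canola=9.8, Oats=6.6
Best best-case = 9.8 → Canola.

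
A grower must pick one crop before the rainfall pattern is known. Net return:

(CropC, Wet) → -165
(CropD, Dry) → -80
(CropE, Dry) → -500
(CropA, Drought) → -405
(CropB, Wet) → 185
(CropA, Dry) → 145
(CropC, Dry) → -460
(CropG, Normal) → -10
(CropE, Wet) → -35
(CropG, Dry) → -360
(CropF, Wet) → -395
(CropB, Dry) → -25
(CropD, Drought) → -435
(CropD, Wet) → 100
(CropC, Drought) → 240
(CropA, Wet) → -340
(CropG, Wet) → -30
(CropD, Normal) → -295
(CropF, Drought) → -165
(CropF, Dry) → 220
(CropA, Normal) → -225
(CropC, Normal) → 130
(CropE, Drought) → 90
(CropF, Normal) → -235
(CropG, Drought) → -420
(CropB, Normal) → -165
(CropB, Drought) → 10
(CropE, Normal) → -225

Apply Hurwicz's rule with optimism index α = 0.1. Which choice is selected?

CropB

CropB: 0.1·185 + 0.9·(-165) = -130
CropD: 0.1·100 + 0.9·(-435) = -381.5
CropE: 0.1·90 + 0.9·(-500) = -441
CropG: 0.1·(-10) + 0.9·(-420) = -379
CropC: 0.1·240 + 0.9·(-460) = -390
CropF: 0.1·220 + 0.9·(-395) = -333.5
CropA: 0.1·145 + 0.9·(-405) = -350
Highest Hurwicz score = -130 → CropB.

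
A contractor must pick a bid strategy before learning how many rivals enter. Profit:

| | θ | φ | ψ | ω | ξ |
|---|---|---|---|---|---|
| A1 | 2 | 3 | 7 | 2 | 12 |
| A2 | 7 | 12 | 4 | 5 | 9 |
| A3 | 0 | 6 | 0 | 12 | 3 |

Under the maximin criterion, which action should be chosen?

A2

Row minima: A1=2, A2=4, A3=0
Best worst-case = 4 → A2.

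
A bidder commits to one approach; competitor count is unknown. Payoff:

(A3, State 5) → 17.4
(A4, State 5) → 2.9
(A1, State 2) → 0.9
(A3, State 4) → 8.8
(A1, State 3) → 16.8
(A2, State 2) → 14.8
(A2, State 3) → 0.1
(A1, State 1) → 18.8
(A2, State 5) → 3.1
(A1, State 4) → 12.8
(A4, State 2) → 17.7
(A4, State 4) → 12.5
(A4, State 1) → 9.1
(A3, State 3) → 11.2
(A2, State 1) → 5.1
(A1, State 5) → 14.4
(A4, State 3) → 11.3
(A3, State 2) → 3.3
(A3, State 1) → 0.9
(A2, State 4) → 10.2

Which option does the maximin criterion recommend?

A4

Row minima: A1=0.9, A2=0.1, A3=0.9, A4=2.9
Best worst-case = 2.9 → A4.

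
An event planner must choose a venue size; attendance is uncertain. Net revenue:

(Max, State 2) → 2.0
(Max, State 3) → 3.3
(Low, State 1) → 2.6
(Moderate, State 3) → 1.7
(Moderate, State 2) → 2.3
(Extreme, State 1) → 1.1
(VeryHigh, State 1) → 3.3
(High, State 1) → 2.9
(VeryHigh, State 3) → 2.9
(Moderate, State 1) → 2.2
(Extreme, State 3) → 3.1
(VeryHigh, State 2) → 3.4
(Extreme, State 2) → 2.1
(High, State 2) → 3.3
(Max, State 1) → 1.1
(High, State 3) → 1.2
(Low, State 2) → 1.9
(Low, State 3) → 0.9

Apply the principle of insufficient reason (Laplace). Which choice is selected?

Row averages: Low=1.8, Moderate=31/15, High=37/15, VeryHigh=3.2, Extreme=2.1, Max=32/15
Highest average = 3.2 → VeryHigh.

VeryHigh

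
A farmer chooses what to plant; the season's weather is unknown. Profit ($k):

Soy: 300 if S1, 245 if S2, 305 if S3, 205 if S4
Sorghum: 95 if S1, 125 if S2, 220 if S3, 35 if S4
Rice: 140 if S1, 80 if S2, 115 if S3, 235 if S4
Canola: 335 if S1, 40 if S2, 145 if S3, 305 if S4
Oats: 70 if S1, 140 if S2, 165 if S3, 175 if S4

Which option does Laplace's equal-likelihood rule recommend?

Soy

Row averages: Soy=263.75, Sorghum=118.75, Rice=142.5, Canola=206.25, Oats=137.5
Highest average = 263.75 → Soy.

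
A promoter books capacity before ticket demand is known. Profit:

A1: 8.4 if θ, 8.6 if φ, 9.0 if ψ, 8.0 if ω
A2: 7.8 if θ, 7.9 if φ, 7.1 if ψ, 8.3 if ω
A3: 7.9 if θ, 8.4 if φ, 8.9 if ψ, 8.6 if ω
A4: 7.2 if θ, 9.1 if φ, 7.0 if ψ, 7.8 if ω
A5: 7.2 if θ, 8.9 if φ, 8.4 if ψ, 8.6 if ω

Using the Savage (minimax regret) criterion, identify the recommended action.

A1

Column bests: θ=8.4, φ=9.1, ψ=9.0, ω=8.6.
A1 regrets: 0.0, 0.5, 0.0, 0.6 → max 0.6
A2 regrets: 0.6, 1.2, 1.9, 0.3 → max 1.9
A3 regrets: 0.5, 0.7, 0.1, 0.0 → max 0.7
A4 regrets: 1.2, 0.0, 2.0, 0.8 → max 2.0
A5 regrets: 1.2, 0.2, 0.6, 0.0 → max 1.2
Smallest max regret = 0.6 → A1.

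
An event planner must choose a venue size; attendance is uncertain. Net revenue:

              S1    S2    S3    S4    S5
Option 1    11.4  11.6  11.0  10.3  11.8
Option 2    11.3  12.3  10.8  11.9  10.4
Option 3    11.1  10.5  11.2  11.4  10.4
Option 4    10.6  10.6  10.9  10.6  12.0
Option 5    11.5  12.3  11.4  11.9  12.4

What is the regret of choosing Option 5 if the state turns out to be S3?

0.0

Best payoff under S3 is 11.4.
Regret = 11.4 − 11.4 = 0.0.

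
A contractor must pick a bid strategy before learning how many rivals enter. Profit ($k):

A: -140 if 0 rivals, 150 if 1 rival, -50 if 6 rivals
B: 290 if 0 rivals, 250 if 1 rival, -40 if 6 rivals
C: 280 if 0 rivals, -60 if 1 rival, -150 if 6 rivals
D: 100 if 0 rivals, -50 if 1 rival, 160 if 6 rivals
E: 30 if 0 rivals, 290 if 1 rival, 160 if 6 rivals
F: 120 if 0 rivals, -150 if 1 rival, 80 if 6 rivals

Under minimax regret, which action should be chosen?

Column bests: 0 rivals=290, 1 rival=290, 6 rivals=160.
A regrets: 430, 140, 210 → max 430
B regrets: 0, 40, 200 → max 200
C regrets: 10, 350, 310 → max 350
D regrets: 190, 340, 0 → max 340
E regrets: 260, 0, 0 → max 260
F regrets: 170, 440, 80 → max 440
Smallest max regret = 200 → B.

B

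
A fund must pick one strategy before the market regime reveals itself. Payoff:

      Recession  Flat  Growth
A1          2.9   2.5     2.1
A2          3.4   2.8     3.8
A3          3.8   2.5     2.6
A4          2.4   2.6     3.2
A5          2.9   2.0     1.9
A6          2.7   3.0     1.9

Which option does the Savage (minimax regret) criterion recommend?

Column bests: Recession=3.8, Flat=3.0, Growth=3.8.
A1 regrets: 0.9, 0.5, 1.7 → max 1.7
A2 regrets: 0.4, 0.2, 0.0 → max 0.4
A3 regrets: 0.0, 0.5, 1.2 → max 1.2
A4 regrets: 1.4, 0.4, 0.6 → max 1.4
A5 regrets: 0.9, 1.0, 1.9 → max 1.9
A6 regrets: 1.1, 0.0, 1.9 → max 1.9
Smallest max regret = 0.4 → A2.

A2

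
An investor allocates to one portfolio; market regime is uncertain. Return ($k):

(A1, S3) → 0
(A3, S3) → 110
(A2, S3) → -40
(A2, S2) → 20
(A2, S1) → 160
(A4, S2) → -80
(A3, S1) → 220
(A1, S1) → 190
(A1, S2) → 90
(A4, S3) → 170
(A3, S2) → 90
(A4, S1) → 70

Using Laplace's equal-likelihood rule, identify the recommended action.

Row averages: A1=280/3, A2=140/3, A3=140, A4=160/3
Highest average = 140 → A3.

A3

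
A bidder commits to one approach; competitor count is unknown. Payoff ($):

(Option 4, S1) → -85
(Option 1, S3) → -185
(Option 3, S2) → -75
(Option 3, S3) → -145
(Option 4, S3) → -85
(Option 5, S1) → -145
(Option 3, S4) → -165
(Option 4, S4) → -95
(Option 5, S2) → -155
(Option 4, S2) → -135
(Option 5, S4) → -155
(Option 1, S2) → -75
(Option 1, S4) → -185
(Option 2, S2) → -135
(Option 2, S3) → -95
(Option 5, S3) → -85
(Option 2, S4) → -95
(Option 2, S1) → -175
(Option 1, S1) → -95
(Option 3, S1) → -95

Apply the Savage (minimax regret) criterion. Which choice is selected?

Column bests: S1=-85, S2=-75, S3=-85, S4=-95.
Option 1 regrets: 10, 0, 100, 90 → max 100
Option 2 regrets: 90, 60, 10, 0 → max 90
Option 3 regrets: 10, 0, 60, 70 → max 70
Option 4 regrets: 0, 60, 0, 0 → max 60
Option 5 regrets: 60, 80, 0, 60 → max 80
Smallest max regret = 60 → Option 4.

Option 4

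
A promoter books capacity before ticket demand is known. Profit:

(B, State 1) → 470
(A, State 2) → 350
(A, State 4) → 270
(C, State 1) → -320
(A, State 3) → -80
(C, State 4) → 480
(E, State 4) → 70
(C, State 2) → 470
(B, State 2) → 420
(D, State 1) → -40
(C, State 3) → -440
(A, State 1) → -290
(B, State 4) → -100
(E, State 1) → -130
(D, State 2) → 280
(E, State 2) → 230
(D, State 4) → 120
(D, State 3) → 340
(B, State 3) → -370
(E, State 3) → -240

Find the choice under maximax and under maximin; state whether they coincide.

Row maxima: A=350, B=470, C=480, D=340, E=230
Best best-case = 480 → C.
Row minima: A=-290, B=-370, C=-440, D=-40, E=-240
Best worst-case = -40 → D.

maximax → C; maximin → D (disagree)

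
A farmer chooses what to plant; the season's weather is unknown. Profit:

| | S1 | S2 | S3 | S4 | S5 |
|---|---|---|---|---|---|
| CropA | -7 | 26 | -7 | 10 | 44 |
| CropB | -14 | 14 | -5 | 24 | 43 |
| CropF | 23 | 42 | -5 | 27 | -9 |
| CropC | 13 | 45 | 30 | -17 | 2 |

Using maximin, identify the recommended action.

Row minima: CropA=-7, CropB=-14, CropF=-9, CropC=-17
Best worst-case = -7 → CropA.

CropA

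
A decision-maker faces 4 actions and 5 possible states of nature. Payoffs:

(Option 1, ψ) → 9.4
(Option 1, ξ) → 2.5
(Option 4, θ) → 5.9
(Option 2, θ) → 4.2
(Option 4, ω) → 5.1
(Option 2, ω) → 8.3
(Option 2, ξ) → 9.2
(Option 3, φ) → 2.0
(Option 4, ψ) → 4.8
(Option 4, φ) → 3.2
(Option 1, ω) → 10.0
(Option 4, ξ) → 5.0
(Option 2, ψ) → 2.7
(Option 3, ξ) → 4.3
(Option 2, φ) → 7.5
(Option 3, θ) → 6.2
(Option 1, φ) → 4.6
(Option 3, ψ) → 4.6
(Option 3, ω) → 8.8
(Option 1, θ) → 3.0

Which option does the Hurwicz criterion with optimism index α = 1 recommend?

Option 1: 1·10.0 + 0·2.5 = 10
Option 2: 1·9.2 + 0·2.7 = 9.2
Option 3: 1·8.8 + 0·2.0 = 8.8
Option 4: 1·5.9 + 0·3.2 = 5.9
Highest Hurwicz score = 10 → Option 1.

Option 1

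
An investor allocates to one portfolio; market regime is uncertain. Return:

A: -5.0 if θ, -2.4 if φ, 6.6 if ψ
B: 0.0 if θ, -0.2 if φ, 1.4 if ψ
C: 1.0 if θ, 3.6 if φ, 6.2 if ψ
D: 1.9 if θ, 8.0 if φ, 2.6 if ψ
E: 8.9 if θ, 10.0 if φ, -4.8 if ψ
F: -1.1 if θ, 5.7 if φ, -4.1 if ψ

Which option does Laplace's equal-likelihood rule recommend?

Row averages: A=-4/15, B=0.4, C=3.6, D=25/6, E=4.7, F=1/6
Highest average = 4.7 → E.

E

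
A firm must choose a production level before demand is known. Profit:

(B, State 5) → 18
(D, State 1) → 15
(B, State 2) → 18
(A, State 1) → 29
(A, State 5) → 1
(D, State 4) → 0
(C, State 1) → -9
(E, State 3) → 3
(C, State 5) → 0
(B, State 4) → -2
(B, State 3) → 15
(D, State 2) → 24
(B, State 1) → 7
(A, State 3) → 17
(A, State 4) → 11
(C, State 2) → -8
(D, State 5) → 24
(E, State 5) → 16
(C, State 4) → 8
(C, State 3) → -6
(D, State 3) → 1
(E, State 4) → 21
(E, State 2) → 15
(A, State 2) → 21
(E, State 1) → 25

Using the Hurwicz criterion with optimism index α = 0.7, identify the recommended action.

A: 0.7·29 + 0.3·1 = 20.6
B: 0.7·18 + 0.3·(-2) = 12
C: 0.7·8 + 0.3·(-9) = 2.9
D: 0.7·24 + 0.3·0 = 16.8
E: 0.7·25 + 0.3·3 = 18.4
Highest Hurwicz score = 20.6 → A.

A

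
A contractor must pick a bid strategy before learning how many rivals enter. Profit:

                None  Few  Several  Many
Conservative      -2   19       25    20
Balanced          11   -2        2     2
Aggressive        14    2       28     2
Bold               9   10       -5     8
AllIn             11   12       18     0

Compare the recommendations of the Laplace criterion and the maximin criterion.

Row averages: Conservative=15.5, Balanced=3.25, Aggressive=11.5, Bold=5.5, AllIn=10.25
Highest average = 15.5 → Conservative.
Row minima: Conservative=-2, Balanced=-2, Aggressive=2, Bold=-5, AllIn=0
Best worst-case = 2 → Aggressive.

laplace → Conservative; maximin → Aggressive (disagree)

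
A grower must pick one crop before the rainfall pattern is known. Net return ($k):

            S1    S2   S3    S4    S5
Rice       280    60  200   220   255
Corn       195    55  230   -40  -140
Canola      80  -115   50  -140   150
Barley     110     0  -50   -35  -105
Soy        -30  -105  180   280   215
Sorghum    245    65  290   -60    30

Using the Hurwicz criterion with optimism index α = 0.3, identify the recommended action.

Rice

Rice: 0.3·280 + 0.7·60 = 126
Corn: 0.3·230 + 0.7·(-140) = -29
Canola: 0.3·150 + 0.7·(-140) = -53
Barley: 0.3·110 + 0.7·(-105) = -40.5
Soy: 0.3·280 + 0.7·(-105) = 10.5
Sorghum: 0.3·290 + 0.7·(-60) = 45
Highest Hurwicz score = 126 → Rice.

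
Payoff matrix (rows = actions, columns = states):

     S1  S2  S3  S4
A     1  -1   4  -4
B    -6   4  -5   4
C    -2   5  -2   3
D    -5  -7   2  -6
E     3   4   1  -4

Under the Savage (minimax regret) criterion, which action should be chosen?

Column bests: S1=3, S2=5, S3=4, S4=4.
A regrets: 2, 6, 0, 8 → max 8
B regrets: 9, 1, 9, 0 → max 9
C regrets: 5, 0, 6, 1 → max 6
D regrets: 8, 12, 2, 10 → max 12
E regrets: 0, 1, 3, 8 → max 8
Smallest max regret = 6 → C.

C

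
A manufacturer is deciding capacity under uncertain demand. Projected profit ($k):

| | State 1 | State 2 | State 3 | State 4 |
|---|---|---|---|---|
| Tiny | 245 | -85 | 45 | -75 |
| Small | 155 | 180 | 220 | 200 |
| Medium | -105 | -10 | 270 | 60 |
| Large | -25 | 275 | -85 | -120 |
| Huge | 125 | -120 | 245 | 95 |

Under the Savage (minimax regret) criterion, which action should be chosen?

Small

Column bests: State 1=245, State 2=275, State 3=270, State 4=200.
Tiny regrets: 0, 360, 225, 275 → max 360
Small regrets: 90, 95, 50, 0 → max 95
Medium regrets: 350, 285, 0, 140 → max 350
Large regrets: 270, 0, 355, 320 → max 355
Huge regrets: 120, 395, 25, 105 → max 395
Smallest max regret = 95 → Small.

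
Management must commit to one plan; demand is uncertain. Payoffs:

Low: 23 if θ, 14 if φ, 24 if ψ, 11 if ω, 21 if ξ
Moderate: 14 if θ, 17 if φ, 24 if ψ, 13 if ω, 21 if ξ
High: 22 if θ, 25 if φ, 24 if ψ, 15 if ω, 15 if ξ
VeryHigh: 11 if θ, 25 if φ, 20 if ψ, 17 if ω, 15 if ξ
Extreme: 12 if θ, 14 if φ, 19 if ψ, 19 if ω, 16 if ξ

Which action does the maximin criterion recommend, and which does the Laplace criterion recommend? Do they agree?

maximin → High; laplace → High (agree)

Row minima: Low=11, Moderate=13, High=15, VeryHigh=11, Extreme=12
Best worst-case = 15 → High.
Row averages: Low=18.6, Moderate=17.8, High=20.2, VeryHigh=17.6, Extreme=16
Highest average = 20.2 → High.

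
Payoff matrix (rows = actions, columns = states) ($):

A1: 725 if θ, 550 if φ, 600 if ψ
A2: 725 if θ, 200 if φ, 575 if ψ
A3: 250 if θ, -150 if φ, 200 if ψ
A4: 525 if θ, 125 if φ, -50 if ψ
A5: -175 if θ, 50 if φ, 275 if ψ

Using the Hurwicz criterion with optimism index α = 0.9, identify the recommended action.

A1

A1: 0.9·725 + 0.1·550 = 707.5
A2: 0.9·725 + 0.1·200 = 672.5
A3: 0.9·250 + 0.1·(-150) = 210
A4: 0.9·525 + 0.1·(-50) = 467.5
A5: 0.9·275 + 0.1·(-175) = 230
Highest Hurwicz score = 707.5 → A1.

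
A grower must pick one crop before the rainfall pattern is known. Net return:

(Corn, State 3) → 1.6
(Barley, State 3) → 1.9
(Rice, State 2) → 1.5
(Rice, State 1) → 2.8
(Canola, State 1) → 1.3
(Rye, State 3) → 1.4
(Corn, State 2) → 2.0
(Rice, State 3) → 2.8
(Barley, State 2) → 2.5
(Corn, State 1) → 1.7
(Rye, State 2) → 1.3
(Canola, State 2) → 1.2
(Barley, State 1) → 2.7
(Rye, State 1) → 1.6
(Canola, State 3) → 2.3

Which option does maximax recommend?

Row maxima: Barley=2.7, Corn=2.0, Rice=2.8, Canola=2.3, Rye=1.6
Best best-case = 2.8 → Rice.

Rice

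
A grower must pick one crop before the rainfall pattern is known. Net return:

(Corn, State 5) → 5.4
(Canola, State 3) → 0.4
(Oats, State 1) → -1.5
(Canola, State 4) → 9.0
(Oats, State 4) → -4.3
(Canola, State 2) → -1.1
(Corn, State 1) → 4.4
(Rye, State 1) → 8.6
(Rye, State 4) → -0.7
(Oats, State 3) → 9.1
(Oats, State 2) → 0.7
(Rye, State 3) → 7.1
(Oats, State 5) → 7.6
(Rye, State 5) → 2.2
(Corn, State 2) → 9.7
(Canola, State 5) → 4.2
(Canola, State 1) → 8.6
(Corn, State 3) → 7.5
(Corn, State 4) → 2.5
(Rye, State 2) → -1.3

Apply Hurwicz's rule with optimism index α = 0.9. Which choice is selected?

Corn

Rye: 0.9·8.6 + 0.1·(-1.3) = 7.61
Oats: 0.9·9.1 + 0.1·(-4.3) = 7.76
Canola: 0.9·9.0 + 0.1·(-1.1) = 7.99
Corn: 0.9·9.7 + 0.1·2.5 = 8.98
Highest Hurwicz score = 8.98 → Corn.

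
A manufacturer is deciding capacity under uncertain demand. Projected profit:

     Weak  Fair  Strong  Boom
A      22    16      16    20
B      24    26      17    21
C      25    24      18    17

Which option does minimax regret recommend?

Column bests: Weak=25, Fair=26, Strong=18, Boom=21.
A regrets: 3, 10, 2, 1 → max 10
B regrets: 1, 0, 1, 0 → max 1
C regrets: 0, 2, 0, 4 → max 4
Smallest max regret = 1 → B.

B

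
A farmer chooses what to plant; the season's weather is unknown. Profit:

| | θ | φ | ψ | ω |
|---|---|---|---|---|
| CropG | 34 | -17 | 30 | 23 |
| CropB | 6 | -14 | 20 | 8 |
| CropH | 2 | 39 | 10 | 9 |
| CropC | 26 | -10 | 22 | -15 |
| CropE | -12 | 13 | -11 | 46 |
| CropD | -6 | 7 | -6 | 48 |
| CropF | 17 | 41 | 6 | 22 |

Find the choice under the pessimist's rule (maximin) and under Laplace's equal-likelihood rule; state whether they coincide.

maximin → CropF; laplace → CropF (agree)

Row minima: CropG=-17, CropB=-14, CropH=2, CropC=-15, CropE=-12, CropD=-6, CropF=6
Best worst-case = 6 → CropF.
Row averages: CropG=17.5, CropB=5, CropH=15, CropC=5.75, CropE=9, CropD=10.75, CropF=21.5
Highest average = 21.5 → CropF.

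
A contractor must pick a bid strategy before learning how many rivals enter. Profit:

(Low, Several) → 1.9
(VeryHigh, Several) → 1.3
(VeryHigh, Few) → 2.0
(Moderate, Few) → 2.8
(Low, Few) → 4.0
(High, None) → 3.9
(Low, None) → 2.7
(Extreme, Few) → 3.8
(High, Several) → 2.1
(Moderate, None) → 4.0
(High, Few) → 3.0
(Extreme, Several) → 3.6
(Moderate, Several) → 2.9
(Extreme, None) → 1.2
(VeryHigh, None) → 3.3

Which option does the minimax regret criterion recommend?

Moderate

Column bests: None=4.0, Few=4.0, Several=3.6.
Low regrets: 1.3, 0.0, 1.7 → max 1.7
Moderate regrets: 0.0, 1.2, 0.7 → max 1.2
High regrets: 0.1, 1.0, 1.5 → max 1.5
VeryHigh regrets: 0.7, 2.0, 2.3 → max 2.3
Extreme regrets: 2.8, 0.2, 0.0 → max 2.8
Smallest max regret = 1.2 → Moderate.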